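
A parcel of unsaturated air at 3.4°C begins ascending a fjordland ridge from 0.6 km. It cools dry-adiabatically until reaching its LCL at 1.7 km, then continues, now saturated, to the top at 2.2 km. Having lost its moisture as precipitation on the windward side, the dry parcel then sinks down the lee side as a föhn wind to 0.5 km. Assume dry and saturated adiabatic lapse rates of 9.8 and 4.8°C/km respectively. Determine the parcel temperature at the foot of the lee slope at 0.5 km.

6.88°C

600–1700 m, dry: Δz = 1.1 km ⇒ ΔT = -10.78°C; T = -7.38°C
1700–2200 m, saturated: Δz = 0.5 km ⇒ ΔT = -2.4°C; T = -9.78°C
2200–500 m, dry descent: Δz = 1.7 km ⇒ ΔT = +16.66°C; T = 6.88°C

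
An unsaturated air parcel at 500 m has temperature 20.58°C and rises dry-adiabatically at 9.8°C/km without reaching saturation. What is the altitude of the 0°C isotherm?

2600 m

Height above start = (20.58 − 0) / 9.8 = 2.1 km
Altitude = 500 m + 2100 m = 2600 m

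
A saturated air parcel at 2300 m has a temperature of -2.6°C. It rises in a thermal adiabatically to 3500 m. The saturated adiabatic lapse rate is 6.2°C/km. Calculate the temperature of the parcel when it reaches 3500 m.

-10.04°C

Saturated adiabatic to 3500 m: -6.2 × 1.2 km = -7.44°C, so T = -10.04°C.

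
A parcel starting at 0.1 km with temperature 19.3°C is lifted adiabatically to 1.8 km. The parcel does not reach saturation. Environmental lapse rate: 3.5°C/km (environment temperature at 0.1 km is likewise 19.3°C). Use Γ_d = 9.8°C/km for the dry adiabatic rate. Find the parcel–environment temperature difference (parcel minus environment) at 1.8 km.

Parcel:
  100 → 1800 m (dry, 9.8°C/km): ΔT = -9.8 × 1.7 = -16.66°C → T = 2.64°C
Environment:
  100 → 1800 m (environment, 3.5°C/km): ΔT = -3.5 × 1.7 = -5.95°C → T = 13.35°C
T_parcel − T_env = 2.64 − 13.35 = -10.71°C

-10.71°C (parcel cooler than environment)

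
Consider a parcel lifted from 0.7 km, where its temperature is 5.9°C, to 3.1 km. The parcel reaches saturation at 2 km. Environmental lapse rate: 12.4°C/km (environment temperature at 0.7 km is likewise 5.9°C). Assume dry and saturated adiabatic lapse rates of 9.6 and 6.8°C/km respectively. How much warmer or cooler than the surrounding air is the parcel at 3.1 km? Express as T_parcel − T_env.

+9.8°C (parcel warmer than environment)

Parcel:
  Dry to 2000 m: -9.6 × 1.3 km = -12.48°C, so T = -6.58°C.
  Saturated to 3100 m: -6.8 × 1.1 km = -7.48°C, so T = -14.06°C.
Environment:
  Environment to 3100 m: -12.4 × 2.4 km = -29.76°C, so T = -23.86°C.
T_parcel − T_env = -14.06 − (-23.86) = +9.8°C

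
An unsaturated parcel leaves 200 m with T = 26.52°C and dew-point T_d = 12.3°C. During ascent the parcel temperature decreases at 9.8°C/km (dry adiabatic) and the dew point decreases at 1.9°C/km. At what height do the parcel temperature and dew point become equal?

2000 m

T and T_d converge at 9.8 − 1.9 = 7.9°C per km
Height above start = (26.52 − 12.3) / 7.9 = 1.8 km
LCL altitude = 200 m + 1800 m = 2000 m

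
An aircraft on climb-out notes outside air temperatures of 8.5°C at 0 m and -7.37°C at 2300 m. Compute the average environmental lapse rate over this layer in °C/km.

6.9°C/km

Γ = −ΔT/Δz = (8.5 − (-7.37)) / (2300 − 0) m
  = 15.87°C / 2.3 km = 6.9°C/km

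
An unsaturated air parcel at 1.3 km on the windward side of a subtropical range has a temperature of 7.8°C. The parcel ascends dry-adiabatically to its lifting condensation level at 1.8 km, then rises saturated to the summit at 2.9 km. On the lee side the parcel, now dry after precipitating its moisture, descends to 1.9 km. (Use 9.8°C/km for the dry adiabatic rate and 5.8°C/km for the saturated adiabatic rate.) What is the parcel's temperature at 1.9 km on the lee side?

1300 → 1800 m (dry, 9.8°C/km): ΔT = -9.8 × 0.5 = -4.9°C → T = 2.9°C
1800 → 2900 m (saturated, 5.8°C/km): ΔT = -5.8 × 1.1 = -6.38°C → T = -3.48°C
2900 → 1900 m (dry descent, 9.8°C/km): ΔT = +9.8 × 1 = +9.8°C → T = 6.32°C

6.32°C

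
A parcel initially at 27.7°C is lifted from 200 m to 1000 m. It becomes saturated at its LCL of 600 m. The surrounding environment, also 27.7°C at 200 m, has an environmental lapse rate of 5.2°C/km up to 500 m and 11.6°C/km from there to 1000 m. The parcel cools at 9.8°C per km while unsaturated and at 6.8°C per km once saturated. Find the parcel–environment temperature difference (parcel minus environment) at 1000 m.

Parcel:
  Dry to 600 m: -9.8 × 0.4 km = -3.92°C, so T = 23.78°C.
  Saturated to 1000 m: -6.8 × 0.4 km = -2.72°C, so T = 21.06°C.
Environment:
  Environment, lower layer to 500 m: -5.2 × 0.3 km = -1.56°C, so T = 26.14°C.
  Environment, upper layer to 1000 m: -11.6 × 0.5 km = -5.8°C, so T = 20.34°C.
T_parcel − T_env = 21.06 − 20.34 = +0.72°C

+0.72°C (parcel warmer than environment)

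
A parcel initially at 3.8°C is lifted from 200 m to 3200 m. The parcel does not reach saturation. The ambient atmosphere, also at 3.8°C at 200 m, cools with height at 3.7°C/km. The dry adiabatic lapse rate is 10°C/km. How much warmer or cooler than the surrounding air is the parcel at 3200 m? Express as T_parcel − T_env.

-18.9°C (parcel cooler than environment)

Parcel:
  200–3200 m, dry: Δz = 3 km ⇒ ΔT = -30°C; T = -26.2°C
Environment:
  200–3200 m, environment: Δz = 3 km ⇒ ΔT = -11.1°C; T = -7.3°C
T_parcel − T_env = -26.2 − (-7.3) = -18.9°C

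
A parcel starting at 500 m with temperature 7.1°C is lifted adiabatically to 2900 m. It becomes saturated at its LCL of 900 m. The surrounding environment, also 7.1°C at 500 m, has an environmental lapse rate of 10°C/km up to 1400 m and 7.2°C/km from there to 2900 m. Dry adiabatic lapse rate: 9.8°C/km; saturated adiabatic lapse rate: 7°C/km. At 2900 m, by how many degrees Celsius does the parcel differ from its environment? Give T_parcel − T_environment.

+1.88°C (parcel warmer than environment)

Parcel:
  500–900 m, dry: Δz = 0.4 km ⇒ ΔT = -3.92°C; T = 3.18°C
  900–2900 m, saturated: Δz = 2 km ⇒ ΔT = -14°C; T = -10.82°C
Environment:
  500–1400 m, environment, lower layer: Δz = 0.9 km ⇒ ΔT = -9°C; T = -1.9°C
  1400–2900 m, environment, upper layer: Δz = 1.5 km ⇒ ΔT = -10.8°C; T = -12.7°C
T_parcel − T_env = -10.82 − (-12.7) = +1.88°C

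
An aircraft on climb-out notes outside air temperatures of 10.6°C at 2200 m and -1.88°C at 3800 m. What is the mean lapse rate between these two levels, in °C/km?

Γ = −ΔT/Δz = (10.6 − (-1.88)) / (3800 − 2200) m
  = 12.48°C / 1.6 km = 7.8°C/km

7.8°C/km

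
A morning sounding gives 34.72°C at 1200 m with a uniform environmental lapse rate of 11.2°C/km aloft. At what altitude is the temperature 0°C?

4300 m

Height above start = (34.72 − 0) / 11.2 = 3.1 km
Altitude = 1200 m + 3100 m = 4300 m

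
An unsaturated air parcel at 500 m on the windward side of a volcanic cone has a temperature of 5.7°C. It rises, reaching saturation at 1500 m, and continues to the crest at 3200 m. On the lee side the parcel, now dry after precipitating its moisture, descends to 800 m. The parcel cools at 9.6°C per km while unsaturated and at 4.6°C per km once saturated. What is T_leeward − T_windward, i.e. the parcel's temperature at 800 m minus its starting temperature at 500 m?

+5.62°C

500 → 1500 m (dry, 9.6°C/km): ΔT = -9.6 × 1 = -9.6°C → T = -3.9°C
1500 → 3200 m (saturated, 4.6°C/km): ΔT = -4.6 × 1.7 = -7.82°C → T = -11.72°C
3200 → 800 m (dry descent, 9.6°C/km): ΔT = +9.6 × 2.4 = +23.04°C → T = 11.32°C
Net change vs windward start: 11.32 − 5.7 = +5.62°C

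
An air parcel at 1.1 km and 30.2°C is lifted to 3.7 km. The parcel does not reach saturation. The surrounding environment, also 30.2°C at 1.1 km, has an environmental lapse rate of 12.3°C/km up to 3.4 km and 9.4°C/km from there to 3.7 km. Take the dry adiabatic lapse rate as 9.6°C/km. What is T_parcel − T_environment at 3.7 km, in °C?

Parcel:
  From 1100 m to 3700 m (dry): cools by 9.6 × 2.6 = 24.96°C, giving 5.24°C.
Environment:
  From 1100 m to 3400 m (environment, lower layer): cools by 12.3 × 2.3 = 28.29°C, giving 1.91°C.
  From 3400 m to 3700 m (environment, upper layer): cools by 9.4 × 0.3 = 2.82°C, giving -0.91°C.
T_parcel − T_env = 5.24 − (-0.91) = +6.15°C

+6.15°C (parcel warmer than environment)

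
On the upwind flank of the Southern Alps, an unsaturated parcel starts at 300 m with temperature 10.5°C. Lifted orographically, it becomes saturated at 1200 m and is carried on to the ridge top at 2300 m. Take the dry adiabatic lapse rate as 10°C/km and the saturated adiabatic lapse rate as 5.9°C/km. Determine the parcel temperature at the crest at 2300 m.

-4.99°C

From 300 m to 1200 m (dry): cools by 10 × 0.9 = 9°C, giving 1.5°C.
From 1200 m to 2300 m (saturated): cools by 5.9 × 1.1 = 6.49°C, giving -4.99°C.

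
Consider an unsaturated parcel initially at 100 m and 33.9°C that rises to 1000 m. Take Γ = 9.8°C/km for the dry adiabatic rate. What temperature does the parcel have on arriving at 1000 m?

25.08°C

100 → 1000 m (dry adiabatic, 9.8°C/km): ΔT = -9.8 × 0.9 = -8.82°C → T = 25.08°C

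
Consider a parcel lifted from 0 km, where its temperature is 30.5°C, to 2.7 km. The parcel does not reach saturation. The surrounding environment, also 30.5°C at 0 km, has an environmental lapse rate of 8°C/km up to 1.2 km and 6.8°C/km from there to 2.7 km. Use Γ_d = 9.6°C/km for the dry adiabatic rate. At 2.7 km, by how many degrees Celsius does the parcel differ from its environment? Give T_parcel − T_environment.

Parcel:
  0 → 2700 m (dry, 9.6°C/km): ΔT = -9.6 × 2.7 = -25.92°C → T = 4.58°C
Environment:
  0 → 1200 m (environment, lower layer, 8°C/km): ΔT = -8 × 1.2 = -9.6°C → T = 20.9°C
  1200 → 2700 m (environment, upper layer, 6.8°C/km): ΔT = -6.8 × 1.5 = -10.2°C → T = 10.7°C
T_parcel − T_env = 4.58 − 10.7 = -6.12°C

-6.12°C (parcel cooler than environment)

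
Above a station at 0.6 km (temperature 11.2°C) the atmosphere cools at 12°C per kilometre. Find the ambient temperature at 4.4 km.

-34.4°C

Environmental to 4400 m: -12 × 3.8 km = -45.6°C, so T = -34.4°C.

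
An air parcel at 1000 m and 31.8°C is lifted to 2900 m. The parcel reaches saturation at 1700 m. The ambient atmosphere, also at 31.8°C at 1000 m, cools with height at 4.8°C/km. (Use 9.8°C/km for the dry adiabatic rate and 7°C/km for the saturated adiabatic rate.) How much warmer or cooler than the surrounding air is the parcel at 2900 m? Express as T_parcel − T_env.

Parcel:
  Dry to 1700 m: -9.8 × 0.7 km = -6.86°C, so T = 24.94°C.
  Saturated to 2900 m: -7 × 1.2 km = -8.4°C, so T = 16.54°C.
Environment:
  Environment to 2900 m: -4.8 × 1.9 km = -9.12°C, so T = 22.68°C.
T_parcel − T_env = 16.54 − 22.68 = -6.14°C

-6.14°C (parcel cooler than environment)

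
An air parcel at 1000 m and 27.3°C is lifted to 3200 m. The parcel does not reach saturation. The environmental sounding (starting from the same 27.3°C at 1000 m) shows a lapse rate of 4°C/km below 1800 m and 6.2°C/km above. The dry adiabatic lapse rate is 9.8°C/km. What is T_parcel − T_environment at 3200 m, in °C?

-9.68°C (parcel cooler than environment)

Parcel:
  1000–3200 m, dry: Δz = 2.2 km ⇒ ΔT = -21.56°C; T = 5.74°C
Environment:
  1000–1800 m, environment, lower layer: Δz = 0.8 km ⇒ ΔT = -3.2°C; T = 24.1°C
  1800–3200 m, environment, upper layer: Δz = 1.4 km ⇒ ΔT = -8.68°C; T = 15.42°C
T_parcel − T_env = 5.74 − 15.42 = -9.68°C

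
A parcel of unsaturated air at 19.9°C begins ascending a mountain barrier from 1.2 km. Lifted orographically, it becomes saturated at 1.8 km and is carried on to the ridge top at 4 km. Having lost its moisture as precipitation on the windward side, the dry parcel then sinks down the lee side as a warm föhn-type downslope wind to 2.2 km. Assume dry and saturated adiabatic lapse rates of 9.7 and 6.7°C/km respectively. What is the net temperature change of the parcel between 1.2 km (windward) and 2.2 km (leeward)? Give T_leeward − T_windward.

-3.1°C

From 1200 m to 1800 m (dry): cools by 9.7 × 0.6 = 5.82°C, giving 14.08°C.
From 1800 m to 4000 m (saturated): cools by 6.7 × 2.2 = 14.74°C, giving -0.66°C.
From 4000 m to 2200 m (dry descent): warms by 9.7 × 1.8 = 17.46°C, giving 16.8°C.
Net change vs windward start: 16.8 − 19.9 = -3.1°C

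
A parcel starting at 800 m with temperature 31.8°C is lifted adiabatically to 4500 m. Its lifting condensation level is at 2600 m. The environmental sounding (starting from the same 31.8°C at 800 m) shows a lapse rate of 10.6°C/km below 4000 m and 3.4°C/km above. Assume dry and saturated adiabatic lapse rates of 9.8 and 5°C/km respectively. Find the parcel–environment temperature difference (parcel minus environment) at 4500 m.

Parcel:
  Dry to 2600 m: -9.8 × 1.8 km = -17.64°C, so T = 14.16°C.
  Saturated to 4500 m: -5 × 1.9 km = -9.5°C, so T = 4.66°C.
Environment:
  Environment, lower layer to 4000 m: -10.6 × 3.2 km = -33.92°C, so T = -2.12°C.
  Environment, upper layer to 4500 m: -3.4 × 0.5 km = -1.7°C, so T = -3.82°C.
T_parcel − T_env = 4.66 − (-3.82) = +8.48°C

+8.48°C (parcel warmer than environment)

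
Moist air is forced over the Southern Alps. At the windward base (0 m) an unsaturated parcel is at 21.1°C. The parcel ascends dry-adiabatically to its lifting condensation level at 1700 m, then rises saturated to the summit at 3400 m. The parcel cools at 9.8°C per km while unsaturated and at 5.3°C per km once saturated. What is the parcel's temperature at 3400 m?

From 0 m to 1700 m (dry): cools by 9.8 × 1.7 = 16.66°C, giving 4.44°C.
From 1700 m to 3400 m (saturated): cools by 5.3 × 1.7 = 9.01°C, giving -4.57°C.

-4.57°C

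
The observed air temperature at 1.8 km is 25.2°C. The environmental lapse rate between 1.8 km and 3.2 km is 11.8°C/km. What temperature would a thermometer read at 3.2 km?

1800 → 3200 m (environmental, 11.8°C/km): ΔT = -11.8 × 1.4 = -16.52°C → T = 8.68°C

8.68°C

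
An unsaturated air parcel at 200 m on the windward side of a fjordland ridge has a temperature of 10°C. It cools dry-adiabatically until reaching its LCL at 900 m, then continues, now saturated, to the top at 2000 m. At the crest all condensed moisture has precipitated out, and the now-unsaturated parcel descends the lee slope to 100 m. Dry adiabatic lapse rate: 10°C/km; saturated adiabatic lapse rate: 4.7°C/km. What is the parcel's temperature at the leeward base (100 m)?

200–900 m, dry: Δz = 0.7 km ⇒ ΔT = -7°C; T = 3°C
900–2000 m, saturated: Δz = 1.1 km ⇒ ΔT = -5.17°C; T = -2.17°C
2000–100 m, dry descent: Δz = 1.9 km ⇒ ΔT = +19°C; T = 16.83°C

16.83°C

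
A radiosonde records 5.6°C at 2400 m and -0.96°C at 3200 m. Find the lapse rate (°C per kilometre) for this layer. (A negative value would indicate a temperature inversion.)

8.2°C/km

Γ = −ΔT/Δz = (5.6 − (-0.96)) / (3200 − 2400) m
  = 6.56°C / 0.8 km = 8.2°C/km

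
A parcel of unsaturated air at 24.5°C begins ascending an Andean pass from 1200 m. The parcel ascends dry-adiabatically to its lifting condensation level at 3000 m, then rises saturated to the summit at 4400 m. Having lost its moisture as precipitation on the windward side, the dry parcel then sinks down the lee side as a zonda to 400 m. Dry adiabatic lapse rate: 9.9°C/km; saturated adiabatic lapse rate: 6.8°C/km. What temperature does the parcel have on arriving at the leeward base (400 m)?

36.76°C

From 1200 m to 3000 m (dry): cools by 9.9 × 1.8 = 17.82°C, giving 6.68°C.
From 3000 m to 4400 m (saturated): cools by 6.8 × 1.4 = 9.52°C, giving -2.84°C.
From 4400 m to 400 m (dry descent): warms by 9.9 × 4 = 39.6°C, giving 36.76°C.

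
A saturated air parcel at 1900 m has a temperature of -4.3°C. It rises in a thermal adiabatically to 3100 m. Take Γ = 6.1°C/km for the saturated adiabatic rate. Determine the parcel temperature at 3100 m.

-11.62°C

1900–3100 m, saturated adiabatic: Δz = 1.2 km ⇒ ΔT = -7.32°C; T = -11.62°C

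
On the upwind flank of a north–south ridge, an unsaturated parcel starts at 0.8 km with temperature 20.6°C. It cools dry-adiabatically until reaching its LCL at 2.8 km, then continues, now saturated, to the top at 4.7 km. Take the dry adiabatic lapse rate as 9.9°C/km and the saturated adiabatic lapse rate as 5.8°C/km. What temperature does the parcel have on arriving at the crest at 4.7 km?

800 → 2800 m (dry, 9.9°C/km): ΔT = -9.9 × 2 = -19.8°C → T = 0.8°C
2800 → 4700 m (saturated, 5.8°C/km): ΔT = -5.8 × 1.9 = -11.02°C → T = -10.22°C

-10.22°C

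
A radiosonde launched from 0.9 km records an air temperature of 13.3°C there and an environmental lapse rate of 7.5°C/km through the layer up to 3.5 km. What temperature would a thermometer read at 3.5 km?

900–3500 m, environmental: Δz = 2.6 km ⇒ ΔT = -19.5°C; T = -6.2°C

-6.2°C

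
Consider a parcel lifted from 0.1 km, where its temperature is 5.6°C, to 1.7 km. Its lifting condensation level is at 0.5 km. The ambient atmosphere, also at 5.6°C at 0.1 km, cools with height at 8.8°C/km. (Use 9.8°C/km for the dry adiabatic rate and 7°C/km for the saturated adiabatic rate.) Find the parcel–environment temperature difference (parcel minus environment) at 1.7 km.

Parcel:
  From 100 m to 500 m (dry): cools by 9.8 × 0.4 = 3.92°C, giving 1.68°C.
  From 500 m to 1700 m (saturated): cools by 7 × 1.2 = 8.4°C, giving -6.72°C.
Environment:
  From 100 m to 1700 m (environment): cools by 8.8 × 1.6 = 14.08°C, giving -8.48°C.
T_parcel − T_env = -6.72 − (-8.48) = +1.76°C

+1.76°C (parcel warmer than environment)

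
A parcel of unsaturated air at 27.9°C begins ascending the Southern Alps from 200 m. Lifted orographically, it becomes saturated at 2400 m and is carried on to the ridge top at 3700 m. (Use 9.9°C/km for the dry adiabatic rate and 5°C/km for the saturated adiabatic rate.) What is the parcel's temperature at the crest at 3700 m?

-0.38°C

200–2400 m, dry: Δz = 2.2 km ⇒ ΔT = -21.78°C; T = 6.12°C
2400–3700 m, saturated: Δz = 1.3 km ⇒ ΔT = -6.5°C; T = -0.38°C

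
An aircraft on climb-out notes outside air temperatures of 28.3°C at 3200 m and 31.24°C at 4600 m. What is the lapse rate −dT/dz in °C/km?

-2.1°C/km

Γ = −ΔT/Δz = (28.3 − 31.24) / (4600 − 3200) m
  = -2.94°C / 1.4 km = -2.1°C/km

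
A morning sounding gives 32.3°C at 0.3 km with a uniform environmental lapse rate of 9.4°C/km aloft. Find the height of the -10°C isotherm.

Height above start = (32.3 − (-10)) / 9.4 = 4.5 km
Altitude = 300 m + 4500 m = 4800 m

4.8 km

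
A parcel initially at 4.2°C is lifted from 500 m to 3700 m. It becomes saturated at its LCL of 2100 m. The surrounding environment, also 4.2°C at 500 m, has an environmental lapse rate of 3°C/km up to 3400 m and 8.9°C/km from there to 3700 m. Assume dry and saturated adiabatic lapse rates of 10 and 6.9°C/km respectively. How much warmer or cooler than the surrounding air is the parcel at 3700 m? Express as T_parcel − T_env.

Parcel:
  From 500 m to 2100 m (dry): cools by 10 × 1.6 = 16°C, giving -11.8°C.
  From 2100 m to 3700 m (saturated): cools by 6.9 × 1.6 = 11.04°C, giving -22.84°C.
Environment:
  From 500 m to 3400 m (environment, lower layer): cools by 3 × 2.9 = 8.7°C, giving -4.5°C.
  From 3400 m to 3700 m (environment, upper layer): cools by 8.9 × 0.3 = 2.67°C, giving -7.17°C.
T_parcel − T_env = -22.84 − (-7.17) = -15.67°C

-15.67°C (parcel cooler than environment)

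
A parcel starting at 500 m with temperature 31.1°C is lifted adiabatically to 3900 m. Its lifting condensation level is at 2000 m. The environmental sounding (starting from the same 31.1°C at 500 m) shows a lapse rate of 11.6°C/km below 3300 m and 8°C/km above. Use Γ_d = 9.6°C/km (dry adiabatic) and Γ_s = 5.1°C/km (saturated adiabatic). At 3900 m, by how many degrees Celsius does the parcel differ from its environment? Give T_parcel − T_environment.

+13.19°C (parcel warmer than environment)

Parcel:
  500–2000 m, dry: Δz = 1.5 km ⇒ ΔT = -14.4°C; T = 16.7°C
  2000–3900 m, saturated: Δz = 1.9 km ⇒ ΔT = -9.69°C; T = 7.01°C
Environment:
  500–3300 m, environment, lower layer: Δz = 2.8 km ⇒ ΔT = -32.48°C; T = -1.38°C
  3300–3900 m, environment, upper layer: Δz = 0.6 km ⇒ ΔT = -4.8°C; T = -6.18°C
T_parcel − T_env = 7.01 − (-6.18) = +13.19°C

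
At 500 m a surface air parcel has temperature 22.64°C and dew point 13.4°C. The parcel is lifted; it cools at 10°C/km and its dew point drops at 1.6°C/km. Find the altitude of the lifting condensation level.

T and T_d converge at 10 − 1.6 = 8.4°C per km
Height above start = (22.64 − 13.4) / 8.4 = 1.1 km
LCL altitude = 500 m + 1100 m = 1600 m

1600 m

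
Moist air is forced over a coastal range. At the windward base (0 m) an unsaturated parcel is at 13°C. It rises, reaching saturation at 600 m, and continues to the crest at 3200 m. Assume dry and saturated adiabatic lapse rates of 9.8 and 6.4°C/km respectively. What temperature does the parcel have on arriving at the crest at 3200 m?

0 → 600 m (dry, 9.8°C/km): ΔT = -9.8 × 0.6 = -5.88°C → T = 7.12°C
600 → 3200 m (saturated, 6.4°C/km): ΔT = -6.4 × 2.6 = -16.64°C → T = -9.52°C

-9.52°C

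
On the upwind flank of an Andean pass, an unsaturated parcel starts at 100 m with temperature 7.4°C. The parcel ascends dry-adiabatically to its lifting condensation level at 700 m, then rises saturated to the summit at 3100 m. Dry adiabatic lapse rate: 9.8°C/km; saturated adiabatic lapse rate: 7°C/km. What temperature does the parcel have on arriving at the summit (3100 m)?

From 100 m to 700 m (dry): cools by 9.8 × 0.6 = 5.88°C, giving 1.52°C.
From 700 m to 3100 m (saturated): cools by 7 × 2.4 = 16.8°C, giving -15.28°C.

-15.28°C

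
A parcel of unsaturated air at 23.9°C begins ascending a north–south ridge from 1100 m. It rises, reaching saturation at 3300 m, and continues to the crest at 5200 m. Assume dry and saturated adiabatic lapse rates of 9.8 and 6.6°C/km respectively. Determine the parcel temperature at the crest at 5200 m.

-10.2°C

1100–3300 m, dry: Δz = 2.2 km ⇒ ΔT = -21.56°C; T = 2.34°C
3300–5200 m, saturated: Δz = 1.9 km ⇒ ΔT = -12.54°C; T = -10.2°C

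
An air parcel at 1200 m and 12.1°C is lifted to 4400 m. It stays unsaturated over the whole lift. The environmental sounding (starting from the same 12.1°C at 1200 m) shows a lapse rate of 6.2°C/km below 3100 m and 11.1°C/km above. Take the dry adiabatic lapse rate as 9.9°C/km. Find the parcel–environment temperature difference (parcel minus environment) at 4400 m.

-5.47°C (parcel cooler than environment)

Parcel:
  Dry to 4400 m: -9.9 × 3.2 km = -31.68°C, so T = -19.58°C.
Environment:
  Environment, lower layer to 3100 m: -6.2 × 1.9 km = -11.78°C, so T = 0.32°C.
  Environment, upper layer to 4400 m: -11.1 × 1.3 km = -14.43°C, so T = -14.11°C.
T_parcel − T_env = -19.58 − (-14.11) = -5.47°C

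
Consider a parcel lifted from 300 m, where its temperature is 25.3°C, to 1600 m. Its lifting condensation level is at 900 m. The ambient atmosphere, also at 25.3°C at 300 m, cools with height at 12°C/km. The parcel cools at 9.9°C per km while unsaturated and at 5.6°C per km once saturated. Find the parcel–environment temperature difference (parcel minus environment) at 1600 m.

+5.74°C (parcel warmer than environment)

Parcel:
  300–900 m, dry: Δz = 0.6 km ⇒ ΔT = -5.94°C; T = 19.36°C
  900–1600 m, saturated: Δz = 0.7 km ⇒ ΔT = -3.92°C; T = 15.44°C
Environment:
  300–1600 m, environment: Δz = 1.3 km ⇒ ΔT = -15.6°C; T = 9.7°C
T_parcel − T_env = 15.44 − 9.7 = +5.74°C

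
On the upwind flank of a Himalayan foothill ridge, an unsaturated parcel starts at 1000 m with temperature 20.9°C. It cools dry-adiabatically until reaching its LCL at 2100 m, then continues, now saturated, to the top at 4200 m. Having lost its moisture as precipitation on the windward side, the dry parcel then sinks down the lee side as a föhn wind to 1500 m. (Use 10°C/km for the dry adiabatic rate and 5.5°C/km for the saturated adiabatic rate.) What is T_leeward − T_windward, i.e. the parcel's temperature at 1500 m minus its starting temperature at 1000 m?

1000 → 2100 m (dry, 10°C/km): ΔT = -10 × 1.1 = -11°C → T = 9.9°C
2100 → 4200 m (saturated, 5.5°C/km): ΔT = -5.5 × 2.1 = -11.55°C → T = -1.65°C
4200 → 1500 m (dry descent, 10°C/km): ΔT = +10 × 2.7 = +27°C → T = 25.35°C
Net change vs windward start: 25.35 − 20.9 = +4.45°C

+4.45°C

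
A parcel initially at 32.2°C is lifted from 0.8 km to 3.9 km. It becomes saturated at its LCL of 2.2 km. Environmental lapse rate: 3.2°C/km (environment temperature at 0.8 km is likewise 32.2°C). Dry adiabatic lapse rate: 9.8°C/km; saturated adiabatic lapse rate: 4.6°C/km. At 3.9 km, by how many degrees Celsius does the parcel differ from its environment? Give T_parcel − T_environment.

Parcel:
  800 → 2200 m (dry, 9.8°C/km): ΔT = -9.8 × 1.4 = -13.72°C → T = 18.48°C
  2200 → 3900 m (saturated, 4.6°C/km): ΔT = -4.6 × 1.7 = -7.82°C → T = 10.66°C
Environment:
  800 → 3900 m (environment, 3.2°C/km): ΔT = -3.2 × 3.1 = -9.92°C → T = 22.28°C
T_parcel − T_env = 10.66 − 22.28 = -11.62°C

-11.62°C (parcel cooler than environment)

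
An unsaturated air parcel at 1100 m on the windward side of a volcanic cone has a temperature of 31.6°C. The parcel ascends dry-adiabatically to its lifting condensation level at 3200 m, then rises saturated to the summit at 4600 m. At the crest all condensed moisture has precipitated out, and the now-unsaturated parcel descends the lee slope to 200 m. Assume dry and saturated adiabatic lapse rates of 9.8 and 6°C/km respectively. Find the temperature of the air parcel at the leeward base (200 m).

Dry to 3200 m: -9.8 × 2.1 km = -20.58°C, so T = 11.02°C.
Saturated to 4600 m: -6 × 1.4 km = -8.4°C, so T = 2.62°C.
Dry descent to 200 m: +9.8 × 4.4 km = +43.12°C, so T = 45.74°C.

45.74°C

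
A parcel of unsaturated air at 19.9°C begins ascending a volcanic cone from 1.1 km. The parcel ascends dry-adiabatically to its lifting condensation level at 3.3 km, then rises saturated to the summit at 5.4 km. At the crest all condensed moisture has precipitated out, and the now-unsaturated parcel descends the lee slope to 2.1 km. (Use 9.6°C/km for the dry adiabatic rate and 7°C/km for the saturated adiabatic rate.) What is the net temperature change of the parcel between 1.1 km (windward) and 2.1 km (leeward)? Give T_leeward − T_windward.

-4.14°C

Dry to 3300 m: -9.6 × 2.2 km = -21.12°C, so T = -1.22°C.
Saturated to 5400 m: -7 × 2.1 km = -14.7°C, so T = -15.92°C.
Dry descent to 2100 m: +9.6 × 3.3 km = +31.68°C, so T = 15.76°C.
Net change vs windward start: 15.76 − 19.9 = -4.14°C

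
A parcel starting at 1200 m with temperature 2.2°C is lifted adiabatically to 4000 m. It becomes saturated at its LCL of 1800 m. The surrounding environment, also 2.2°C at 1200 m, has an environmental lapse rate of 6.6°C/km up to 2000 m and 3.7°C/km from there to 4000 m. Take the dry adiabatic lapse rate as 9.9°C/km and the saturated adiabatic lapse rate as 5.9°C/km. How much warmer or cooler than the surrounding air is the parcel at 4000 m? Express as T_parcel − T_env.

Parcel:
  1200 → 1800 m (dry, 9.9°C/km): ΔT = -9.9 × 0.6 = -5.94°C → T = -3.74°C
  1800 → 4000 m (saturated, 5.9°C/km): ΔT = -5.9 × 2.2 = -12.98°C → T = -16.72°C
Environment:
  1200 → 2000 m (environment, lower layer, 6.6°C/km): ΔT = -6.6 × 0.8 = -5.28°C → T = -3.08°C
  2000 → 4000 m (environment, upper layer, 3.7°C/km): ΔT = -3.7 × 2 = -7.4°C → T = -10.48°C
T_parcel − T_env = -16.72 − (-10.48) = -6.24°C

-6.24°C (parcel cooler than environment)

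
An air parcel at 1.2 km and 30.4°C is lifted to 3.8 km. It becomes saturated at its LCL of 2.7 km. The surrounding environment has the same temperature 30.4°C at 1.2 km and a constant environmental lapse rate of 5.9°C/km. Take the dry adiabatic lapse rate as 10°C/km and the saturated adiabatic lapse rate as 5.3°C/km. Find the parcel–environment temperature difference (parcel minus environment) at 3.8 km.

-5.49°C (parcel cooler than environment)

Parcel:
  From 1200 m to 2700 m (dry): cools by 10 × 1.5 = 15°C, giving 15.4°C.
  From 2700 m to 3800 m (saturated): cools by 5.3 × 1.1 = 5.83°C, giving 9.57°C.
Environment:
  From 1200 m to 3800 m (environment): cools by 5.9 × 2.6 = 15.34°C, giving 15.06°C.
T_parcel − T_env = 9.57 − 15.06 = -5.49°C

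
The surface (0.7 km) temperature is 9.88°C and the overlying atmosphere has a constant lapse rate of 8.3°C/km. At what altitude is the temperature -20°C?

4.3 km

Height above start = (9.88 − (-20)) / 8.3 = 3.6 km
Altitude = 700 m + 3600 m = 4300 m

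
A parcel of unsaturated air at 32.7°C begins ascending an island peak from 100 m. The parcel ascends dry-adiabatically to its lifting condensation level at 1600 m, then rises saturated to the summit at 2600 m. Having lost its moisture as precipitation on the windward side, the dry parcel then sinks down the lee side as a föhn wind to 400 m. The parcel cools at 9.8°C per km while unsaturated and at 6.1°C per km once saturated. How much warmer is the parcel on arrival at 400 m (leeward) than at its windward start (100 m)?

+0.76°C

100–1600 m, dry: Δz = 1.5 km ⇒ ΔT = -14.7°C; T = 18°C
1600–2600 m, saturated: Δz = 1 km ⇒ ΔT = -6.1°C; T = 11.9°C
2600–400 m, dry descent: Δz = 2.2 km ⇒ ΔT = +21.56°C; T = 33.46°C
Net change vs windward start: 33.46 − 32.7 = +0.76°C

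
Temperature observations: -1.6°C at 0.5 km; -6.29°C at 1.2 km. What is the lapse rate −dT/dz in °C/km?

Γ = −ΔT/Δz = (-1.6 − (-6.29)) / (1200 − 500) m
  = 4.69°C / 0.7 km = 6.7°C/km

6.7°C/km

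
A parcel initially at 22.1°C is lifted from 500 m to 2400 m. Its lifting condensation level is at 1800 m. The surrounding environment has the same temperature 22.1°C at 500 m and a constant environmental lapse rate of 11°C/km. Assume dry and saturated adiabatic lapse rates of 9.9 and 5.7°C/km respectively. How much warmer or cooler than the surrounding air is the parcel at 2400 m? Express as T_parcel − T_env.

Parcel:
  500 → 1800 m (dry, 9.9°C/km): ΔT = -9.9 × 1.3 = -12.87°C → T = 9.23°C
  1800 → 2400 m (saturated, 5.7°C/km): ΔT = -5.7 × 0.6 = -3.42°C → T = 5.81°C
Environment:
  500 → 2400 m (environment, 11°C/km): ΔT = -11 × 1.9 = -20.9°C → T = 1.2°C
T_parcel − T_env = 5.81 − 1.2 = +4.61°C

+4.61°C (parcel warmer than environment)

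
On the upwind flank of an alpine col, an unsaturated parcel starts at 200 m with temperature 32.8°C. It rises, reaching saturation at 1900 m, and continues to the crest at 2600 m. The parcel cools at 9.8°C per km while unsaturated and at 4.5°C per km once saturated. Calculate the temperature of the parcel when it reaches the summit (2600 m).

From 200 m to 1900 m (dry): cools by 9.8 × 1.7 = 16.66°C, giving 16.14°C.
From 1900 m to 2600 m (saturated): cools by 4.5 × 0.7 = 3.15°C, giving 12.99°C.

12.99°C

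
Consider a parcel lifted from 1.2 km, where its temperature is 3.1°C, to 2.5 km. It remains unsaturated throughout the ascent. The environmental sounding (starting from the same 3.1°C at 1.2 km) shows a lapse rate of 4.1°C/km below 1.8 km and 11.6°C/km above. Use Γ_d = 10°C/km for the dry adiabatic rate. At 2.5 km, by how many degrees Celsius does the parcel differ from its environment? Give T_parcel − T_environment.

Parcel:
  1200 → 2500 m (dry, 10°C/km): ΔT = -10 × 1.3 = -13°C → T = -9.9°C
Environment:
  1200 → 1800 m (environment, lower layer, 4.1°C/km): ΔT = -4.1 × 0.6 = -2.46°C → T = 0.64°C
  1800 → 2500 m (environment, upper layer, 11.6°C/km): ΔT = -11.6 × 0.7 = -8.12°C → T = -7.48°C
T_parcel − T_env = -9.9 − (-7.48) = -2.42°C

-2.42°C (parcel cooler than environment)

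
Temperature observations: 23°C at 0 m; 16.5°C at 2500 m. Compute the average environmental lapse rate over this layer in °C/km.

Γ = −ΔT/Δz = (23 − 16.5) / (2500 − 0) m
  = 6.5°C / 2.5 km = 2.6°C/km

2.6°C/km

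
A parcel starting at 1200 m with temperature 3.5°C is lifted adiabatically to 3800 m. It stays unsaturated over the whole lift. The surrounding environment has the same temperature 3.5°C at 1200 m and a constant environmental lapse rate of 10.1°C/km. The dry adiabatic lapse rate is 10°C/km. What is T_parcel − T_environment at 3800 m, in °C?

Parcel:
  Dry to 3800 m: -10 × 2.6 km = -26°C, so T = -22.5°C.
Environment:
  Environment to 3800 m: -10.1 × 2.6 km = -26.26°C, so T = -22.76°C.
T_parcel − T_env = -22.5 − (-22.76) = +0.26°C

+0.26°C (parcel warmer than environment)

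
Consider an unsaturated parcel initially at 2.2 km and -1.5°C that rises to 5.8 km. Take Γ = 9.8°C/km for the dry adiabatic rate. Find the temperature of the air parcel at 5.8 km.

-36.78°C

From 2200 m to 5800 m (dry adiabatic): cools by 9.8 × 3.6 = 35.28°C, giving -36.78°C.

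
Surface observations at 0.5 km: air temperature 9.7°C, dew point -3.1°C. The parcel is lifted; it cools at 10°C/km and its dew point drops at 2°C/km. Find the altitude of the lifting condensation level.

2.1 km

T and T_d converge at 10 − 2 = 8°C per km
Height above start = (9.7 − (-3.1)) / 8 = 1.6 km
LCL altitude = 500 m + 1600 m = 2100 m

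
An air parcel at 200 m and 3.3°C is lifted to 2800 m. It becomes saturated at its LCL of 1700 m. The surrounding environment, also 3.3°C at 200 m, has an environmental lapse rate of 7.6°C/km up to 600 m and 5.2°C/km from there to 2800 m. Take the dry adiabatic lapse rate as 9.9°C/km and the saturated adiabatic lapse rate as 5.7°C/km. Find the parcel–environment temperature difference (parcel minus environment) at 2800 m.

Parcel:
  From 200 m to 1700 m (dry): cools by 9.9 × 1.5 = 14.85°C, giving -11.55°C.
  From 1700 m to 2800 m (saturated): cools by 5.7 × 1.1 = 6.27°C, giving -17.82°C.
Environment:
  From 200 m to 600 m (environment, lower layer): cools by 7.6 × 0.4 = 3.04°C, giving 0.26°C.
  From 600 m to 2800 m (environment, upper layer): cools by 5.2 × 2.2 = 11.44°C, giving -11.18°C.
T_parcel − T_env = -17.82 − (-11.18) = -6.64°C

-6.64°C (parcel cooler than environment)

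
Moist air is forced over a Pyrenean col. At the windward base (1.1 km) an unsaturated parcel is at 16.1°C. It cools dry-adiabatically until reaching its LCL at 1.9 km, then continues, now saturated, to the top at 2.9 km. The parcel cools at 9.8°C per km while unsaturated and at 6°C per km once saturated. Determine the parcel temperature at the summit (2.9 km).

Dry to 1900 m: -9.8 × 0.8 km = -7.84°C, so T = 8.26°C.
Saturated to 2900 m: -6 × 1 km = -6°C, so T = 2.26°C.

2.26°C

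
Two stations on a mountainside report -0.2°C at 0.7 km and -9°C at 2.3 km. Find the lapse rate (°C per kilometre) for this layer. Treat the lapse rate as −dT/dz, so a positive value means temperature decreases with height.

5.5°C/km

Γ = −ΔT/Δz = (-0.2 − (-9)) / (2300 − 700) m
  = 8.8°C / 1.6 km = 5.5°C/km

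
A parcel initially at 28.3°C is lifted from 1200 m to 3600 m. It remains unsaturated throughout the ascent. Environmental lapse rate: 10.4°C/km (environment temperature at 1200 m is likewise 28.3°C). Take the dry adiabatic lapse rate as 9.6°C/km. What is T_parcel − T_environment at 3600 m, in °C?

Parcel:
  1200 → 3600 m (dry, 9.6°C/km): ΔT = -9.6 × 2.4 = -23.04°C → T = 5.26°C
Environment:
  1200 → 3600 m (environment, 10.4°C/km): ΔT = -10.4 × 2.4 = -24.96°C → T = 3.34°C
T_parcel − T_env = 5.26 − 3.34 = +1.92°C

+1.92°C (parcel warmer than environment)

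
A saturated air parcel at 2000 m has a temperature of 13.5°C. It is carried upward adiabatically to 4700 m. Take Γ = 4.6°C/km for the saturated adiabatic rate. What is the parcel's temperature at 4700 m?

1.08°C

From 2000 m to 4700 m (saturated adiabatic): cools by 4.6 × 2.7 = 12.42°C, giving 1.08°C.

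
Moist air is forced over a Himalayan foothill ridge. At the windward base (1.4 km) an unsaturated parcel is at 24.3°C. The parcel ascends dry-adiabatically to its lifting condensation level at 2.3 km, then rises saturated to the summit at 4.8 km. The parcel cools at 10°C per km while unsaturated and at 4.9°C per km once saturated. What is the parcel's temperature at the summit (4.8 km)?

3.05°C

Dry to 2300 m: -10 × 0.9 km = -9°C, so T = 15.3°C.
Saturated to 4800 m: -4.9 × 2.5 km = -12.25°C, so T = 3.05°C.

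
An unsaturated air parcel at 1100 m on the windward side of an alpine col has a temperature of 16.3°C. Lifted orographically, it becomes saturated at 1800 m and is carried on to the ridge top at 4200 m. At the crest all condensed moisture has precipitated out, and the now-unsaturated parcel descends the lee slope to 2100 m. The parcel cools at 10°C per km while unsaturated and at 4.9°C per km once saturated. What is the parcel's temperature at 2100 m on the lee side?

18.54°C

Dry to 1800 m: -10 × 0.7 km = -7°C, so T = 9.3°C.
Saturated to 4200 m: -4.9 × 2.4 km = -11.76°C, so T = -2.46°C.
Dry descent to 2100 m: +10 × 2.1 km = +21°C, so T = 18.54°C.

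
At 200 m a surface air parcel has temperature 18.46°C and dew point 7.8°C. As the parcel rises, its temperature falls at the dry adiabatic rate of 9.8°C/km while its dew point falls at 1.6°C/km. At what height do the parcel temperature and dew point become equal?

T and T_d converge at 9.8 − 1.6 = 8.2°C per km
Height above start = (18.46 − 7.8) / 8.2 = 1.3 km
LCL altitude = 200 m + 1300 m = 1500 m

1500 m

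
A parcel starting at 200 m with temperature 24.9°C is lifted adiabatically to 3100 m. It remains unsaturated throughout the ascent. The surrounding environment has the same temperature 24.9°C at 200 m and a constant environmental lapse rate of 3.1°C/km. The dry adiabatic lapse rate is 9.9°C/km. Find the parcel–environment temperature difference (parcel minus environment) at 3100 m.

-19.72°C (parcel cooler than environment)

Parcel:
  From 200 m to 3100 m (dry): cools by 9.9 × 2.9 = 28.71°C, giving -3.81°C.
Environment:
  From 200 m to 3100 m (environment): cools by 3.1 × 2.9 = 8.99°C, giving 15.91°C.
T_parcel − T_env = -3.81 − 15.91 = -19.72°C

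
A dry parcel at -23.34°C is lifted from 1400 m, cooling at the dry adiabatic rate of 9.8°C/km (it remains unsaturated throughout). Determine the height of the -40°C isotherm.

3100 m

Height above start = (-23.34 − (-40)) / 9.8 = 1.7 km
Altitude = 1400 m + 1700 m = 3100 m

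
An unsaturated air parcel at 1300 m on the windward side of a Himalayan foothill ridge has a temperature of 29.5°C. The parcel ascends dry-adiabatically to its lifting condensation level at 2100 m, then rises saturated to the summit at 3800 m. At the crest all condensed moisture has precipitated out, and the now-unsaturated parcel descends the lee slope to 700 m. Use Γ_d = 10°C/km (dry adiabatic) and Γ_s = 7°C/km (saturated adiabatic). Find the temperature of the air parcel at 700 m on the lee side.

40.6°C

1300–2100 m, dry: Δz = 0.8 km ⇒ ΔT = -8°C; T = 21.5°C
2100–3800 m, saturated: Δz = 1.7 km ⇒ ΔT = -11.9°C; T = 9.6°C
3800–700 m, dry descent: Δz = 3.1 km ⇒ ΔT = +31°C; T = 40.6°C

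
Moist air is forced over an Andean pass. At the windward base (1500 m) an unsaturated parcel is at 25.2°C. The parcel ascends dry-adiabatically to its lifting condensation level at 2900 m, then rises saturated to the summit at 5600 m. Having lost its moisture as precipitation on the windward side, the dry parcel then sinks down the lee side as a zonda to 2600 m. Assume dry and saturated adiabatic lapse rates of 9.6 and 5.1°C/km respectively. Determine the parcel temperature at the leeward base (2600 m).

26.79°C

Dry to 2900 m: -9.6 × 1.4 km = -13.44°C, so T = 11.76°C.
Saturated to 5600 m: -5.1 × 2.7 km = -13.77°C, so T = -2.01°C.
Dry descent to 2600 m: +9.6 × 3 km = +28.8°C, so T = 26.79°C.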